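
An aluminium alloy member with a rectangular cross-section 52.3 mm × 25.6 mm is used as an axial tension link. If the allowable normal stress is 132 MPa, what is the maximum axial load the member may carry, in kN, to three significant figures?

177 kN

A = 1339 mm².
P_max = σ_allow · A = 132 · 1339 = 176700 N = 176.7 kN.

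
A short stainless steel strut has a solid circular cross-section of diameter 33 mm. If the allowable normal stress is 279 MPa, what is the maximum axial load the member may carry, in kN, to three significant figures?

A = 855.3 mm².
P_max = σ_allow · A = 279 · 855.3 = 238600 N = 238.6 kN.

239 kN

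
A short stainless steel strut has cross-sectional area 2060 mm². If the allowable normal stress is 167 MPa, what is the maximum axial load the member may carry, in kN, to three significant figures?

344 kN

P_max = σ_allow · A = 167 · 2060 = 344000 N = 344 kN.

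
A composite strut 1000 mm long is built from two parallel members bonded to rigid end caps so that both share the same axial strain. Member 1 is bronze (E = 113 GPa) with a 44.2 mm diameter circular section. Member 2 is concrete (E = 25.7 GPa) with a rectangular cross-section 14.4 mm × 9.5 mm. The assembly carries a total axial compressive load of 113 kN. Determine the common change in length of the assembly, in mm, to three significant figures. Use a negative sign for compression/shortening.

-0.639 mm

A_1 = 1534 mm².
A_2 = 136.8 mm².
Equal strain + equilibrium ⇒ each member carries load in proportion to AE: A₁E₁ = 173400000 N, A₂E₂ = 3516000 N, ΣAE = 176900000 N.
δ = PL/ΣAE = -113000·1000/176900000 = -0.6388 mm.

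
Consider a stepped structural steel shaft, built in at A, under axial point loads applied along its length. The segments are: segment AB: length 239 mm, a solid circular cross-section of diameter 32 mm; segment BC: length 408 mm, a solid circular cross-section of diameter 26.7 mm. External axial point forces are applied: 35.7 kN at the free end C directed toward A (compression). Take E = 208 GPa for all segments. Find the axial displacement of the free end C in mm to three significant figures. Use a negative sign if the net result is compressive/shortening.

Internal axial forces (sectioning from the free end, tension +): N_BC = -35.7 kN, N_AB = -35.7 kN.
A_AB = 804.2 mm².
A_BC = 559.9 mm².
δ_AB = -35700·239/(804.2·208000) = -0.05101 mm
δ_BC = -35700·408/(559.9·208000) = -0.1251 mm
δ = Σδ_i = -0.1761 mm.

-0.176 mm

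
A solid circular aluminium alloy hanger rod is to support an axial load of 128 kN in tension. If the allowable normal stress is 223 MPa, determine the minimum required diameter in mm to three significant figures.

27.0 mm

Required area A ≥ P/σ_allow = 128000/223 = 574 mm².
For a solid circular section, d ≥ √(4A/π) = 27.03 mm.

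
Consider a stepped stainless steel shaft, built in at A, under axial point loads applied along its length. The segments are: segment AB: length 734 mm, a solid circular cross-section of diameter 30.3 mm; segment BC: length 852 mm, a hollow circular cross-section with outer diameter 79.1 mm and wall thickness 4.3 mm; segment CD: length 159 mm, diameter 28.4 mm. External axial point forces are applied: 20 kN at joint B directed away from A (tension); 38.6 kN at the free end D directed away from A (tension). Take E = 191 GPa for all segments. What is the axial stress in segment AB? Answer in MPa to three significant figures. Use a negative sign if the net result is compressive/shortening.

Internal axial forces (sectioning from the free end, tension +): N_CD = 38.6 kN, N_BC = 38.6 kN, N_AB = 58.6 kN.
A_AB = 721.1 mm².
σ_AB = N_AB/A_AB = 58600/721.1 = 81.27 MPa.

81.3 MPa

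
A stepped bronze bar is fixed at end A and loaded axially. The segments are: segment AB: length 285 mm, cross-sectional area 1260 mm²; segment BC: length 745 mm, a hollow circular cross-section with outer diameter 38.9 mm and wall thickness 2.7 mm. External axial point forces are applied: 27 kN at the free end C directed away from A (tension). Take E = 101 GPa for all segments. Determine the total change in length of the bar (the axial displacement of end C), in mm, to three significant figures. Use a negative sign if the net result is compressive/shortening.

0.709 mm

Internal axial forces (sectioning from the free end, tension +): N_BC = 27 kN, N_AB = 27 kN.
A_BC = 307.1 mm².
δ_AB = 27000·285/(1260·101000) = 0.06047 mm
δ_BC = 27000·745/(307.1·101000) = 0.6486 mm
δ = Σδ_i = 0.7091 mm.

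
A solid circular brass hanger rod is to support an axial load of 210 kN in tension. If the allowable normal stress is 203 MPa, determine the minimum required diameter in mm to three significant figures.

36.3 mm

Required area A ≥ P/σ_allow = 210000/203 = 1034 mm².
For a solid circular section, d ≥ √(4A/π) = 36.29 mm.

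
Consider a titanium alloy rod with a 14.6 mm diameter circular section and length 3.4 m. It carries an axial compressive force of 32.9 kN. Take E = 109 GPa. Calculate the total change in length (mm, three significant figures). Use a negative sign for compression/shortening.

-6.13 mm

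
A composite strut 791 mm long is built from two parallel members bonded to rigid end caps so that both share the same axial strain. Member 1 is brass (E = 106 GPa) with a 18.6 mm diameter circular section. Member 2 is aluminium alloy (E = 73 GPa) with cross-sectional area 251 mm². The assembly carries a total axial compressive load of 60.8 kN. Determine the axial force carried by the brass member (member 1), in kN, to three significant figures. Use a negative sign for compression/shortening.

A_1 = 271.7 mm².
Equal strain + equilibrium ⇒ each member carries load in proportion to AE: A₁E₁ = 28800000 N, A₂E₂ = 18320000 N, ΣAE = 47120000 N.
F₁ = P·A₁E₁/ΣAE = -60800·28800000/47120000 = -37160 N.

-37.2 kN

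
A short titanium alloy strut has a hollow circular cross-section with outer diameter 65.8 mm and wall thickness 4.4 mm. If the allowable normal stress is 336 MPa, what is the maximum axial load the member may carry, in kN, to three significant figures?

A = 848.7 mm².
P_max = σ_allow · A = 336 · 848.7 = 285200 N = 285.2 kN.

285 kN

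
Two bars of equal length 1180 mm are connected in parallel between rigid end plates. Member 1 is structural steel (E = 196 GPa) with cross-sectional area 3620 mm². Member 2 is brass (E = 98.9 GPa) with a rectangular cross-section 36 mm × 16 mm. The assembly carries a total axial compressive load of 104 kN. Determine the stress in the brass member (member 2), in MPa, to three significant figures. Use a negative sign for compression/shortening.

-13.4 MPa

A_2 = 576 mm².
Equal strain + equilibrium ⇒ each member carries load in proportion to AE: A₁E₁ = 709500000 N, A₂E₂ = 56970000 N, ΣAE = 766500000 N.
σ₂ = P·E₂/ΣAE = -104000·98900/766500000 = -13.42 MPa.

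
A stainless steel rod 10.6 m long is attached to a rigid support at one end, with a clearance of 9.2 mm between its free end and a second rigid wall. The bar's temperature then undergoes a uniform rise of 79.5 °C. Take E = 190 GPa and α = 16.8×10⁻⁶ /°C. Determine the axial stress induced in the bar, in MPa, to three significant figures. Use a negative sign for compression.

Free thermal expansion αLΔT = 16.8e-6 · 10600 · 79.5 = 14.16 mm.
The walls engage after the gap closes; constrained expansion = 14.16 − 9.2 = 4.957 mm.
The walls impose strain ε = −(4.957)/10600 = -4.6768e-04; σ = Eε = 190000 · -4.6768e-04 = -88.86 MPa.

-88.9 MPa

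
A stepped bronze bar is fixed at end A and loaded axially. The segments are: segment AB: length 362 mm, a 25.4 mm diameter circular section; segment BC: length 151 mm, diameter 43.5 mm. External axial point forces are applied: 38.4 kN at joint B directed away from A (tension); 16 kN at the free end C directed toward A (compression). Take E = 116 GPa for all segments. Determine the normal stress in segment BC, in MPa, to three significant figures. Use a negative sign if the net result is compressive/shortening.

-10.8 MPa

Internal axial forces (sectioning from the free end, tension +): N_BC = -16 kN, N_AB = 22.4 kN.
A_BC = 1486 mm².
σ_BC = N_BC/A_BC = -16000/1486 = -10.77 MPa.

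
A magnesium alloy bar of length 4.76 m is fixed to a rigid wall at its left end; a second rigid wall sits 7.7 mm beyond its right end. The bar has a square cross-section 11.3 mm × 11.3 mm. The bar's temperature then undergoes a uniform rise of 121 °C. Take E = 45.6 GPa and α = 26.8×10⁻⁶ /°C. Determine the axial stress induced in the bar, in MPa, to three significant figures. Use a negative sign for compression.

-74.1 MPa

Free thermal expansion αLΔT = 26.8e-6 · 4760 · 121 = 15.44 mm.
The walls engage after the gap closes; constrained expansion = 15.44 − 7.7 = 7.736 mm.
The walls impose strain ε = −(7.736)/4760 = -1.6252e-03; σ = Eε = 45600 · -1.6252e-03 = -74.11 MPa.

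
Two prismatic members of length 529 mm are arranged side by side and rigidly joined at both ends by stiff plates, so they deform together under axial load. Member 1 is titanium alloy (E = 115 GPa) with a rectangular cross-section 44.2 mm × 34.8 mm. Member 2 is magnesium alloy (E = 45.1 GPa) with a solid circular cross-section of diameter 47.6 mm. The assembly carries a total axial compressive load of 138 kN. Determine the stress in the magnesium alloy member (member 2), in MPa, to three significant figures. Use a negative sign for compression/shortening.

A_1 = 1538 mm².
A_2 = 1780 mm².
Equal strain + equilibrium ⇒ each member carries load in proportion to AE: A₁E₁ = 176900000 N, A₂E₂ = 80260000 N, ΣAE = 257100000 N.
σ₂ = P·E₂/ΣAE = -138000·45100/257100000 = -24.2 MPa.

-24.2 MPa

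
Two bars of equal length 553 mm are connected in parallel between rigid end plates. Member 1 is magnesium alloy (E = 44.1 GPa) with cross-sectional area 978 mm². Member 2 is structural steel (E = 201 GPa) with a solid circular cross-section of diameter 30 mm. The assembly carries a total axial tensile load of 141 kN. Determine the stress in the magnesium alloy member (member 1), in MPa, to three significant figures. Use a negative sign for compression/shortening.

A_2 = 706.9 mm².
Equal strain + equilibrium ⇒ each member carries load in proportion to AE: A₁E₁ = 43130000 N, A₂E₂ = 142100000 N, ΣAE = 185200000 N.
σ₁ = P·E₁/ΣAE = 141000·44100/185200000 = 33.57 MPa.

33.6 MPa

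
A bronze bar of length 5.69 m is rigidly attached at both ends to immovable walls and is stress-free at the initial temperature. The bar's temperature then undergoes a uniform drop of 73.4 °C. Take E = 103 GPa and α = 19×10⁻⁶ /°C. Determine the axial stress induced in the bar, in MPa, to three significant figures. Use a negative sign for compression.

144 MPa

Free thermal expansion αLΔT = 19e-6 · 5690 · -73.4 = -7.935 mm.
The walls impose strain ε = −(-7.935)/5690 = 1.3946e-03; σ = Eε = 103000 · 1.3946e-03 = 143.6 MPa.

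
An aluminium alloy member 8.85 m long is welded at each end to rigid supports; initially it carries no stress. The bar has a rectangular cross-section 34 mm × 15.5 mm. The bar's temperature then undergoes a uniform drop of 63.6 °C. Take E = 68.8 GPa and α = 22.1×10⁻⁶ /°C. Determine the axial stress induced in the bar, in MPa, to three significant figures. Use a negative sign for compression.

96.7 MPa

Free thermal expansion αLΔT = 22.1e-6 · 8850 · -63.6 = -12.44 mm.
The walls impose strain ε = −(-12.44)/8850 = 1.4056e-03; σ = Eε = 68800 · 1.4056e-03 = 96.7 MPa.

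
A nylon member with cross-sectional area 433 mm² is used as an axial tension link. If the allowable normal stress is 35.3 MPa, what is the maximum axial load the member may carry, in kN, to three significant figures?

P_max = σ_allow · A = 35.3 · 433 = 15280 N = 15.28 kN.

15.3 kN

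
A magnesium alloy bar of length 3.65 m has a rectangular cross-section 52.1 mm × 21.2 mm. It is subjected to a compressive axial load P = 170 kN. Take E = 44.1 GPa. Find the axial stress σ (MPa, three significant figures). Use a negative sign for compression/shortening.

A = 1105 mm².
σ = N/A = -170000/1105 = -153.9 MPa.

-154 MPa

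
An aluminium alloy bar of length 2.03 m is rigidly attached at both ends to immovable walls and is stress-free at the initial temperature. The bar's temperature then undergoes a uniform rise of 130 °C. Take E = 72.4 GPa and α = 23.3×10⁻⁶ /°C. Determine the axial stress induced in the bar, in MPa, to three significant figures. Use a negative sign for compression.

-219 MPa

Free thermal expansion αLΔT = 23.3e-6 · 2030 · 130 = 6.149 mm.
The walls impose strain ε = −(6.149)/2030 = -3.0290e-03; σ = Eε = 72400 · -3.0290e-03 = -219.3 MPa.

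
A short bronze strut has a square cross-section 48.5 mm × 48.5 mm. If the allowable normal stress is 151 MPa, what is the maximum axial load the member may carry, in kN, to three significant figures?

A = 2352 mm².
P_max = σ_allow · A = 151 · 2352 = 355200 N = 355.2 kN.

355 kN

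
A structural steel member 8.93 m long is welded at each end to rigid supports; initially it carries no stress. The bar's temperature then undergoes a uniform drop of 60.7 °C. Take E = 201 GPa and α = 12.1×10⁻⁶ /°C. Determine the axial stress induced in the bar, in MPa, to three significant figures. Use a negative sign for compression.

Free thermal expansion αLΔT = 12.1e-6 · 8930 · -60.7 = -6.559 mm.
The walls impose strain ε = −(-6.559)/8930 = 7.3447e-04; σ = Eε = 201000 · 7.3447e-04 = 147.6 MPa.

148 MPa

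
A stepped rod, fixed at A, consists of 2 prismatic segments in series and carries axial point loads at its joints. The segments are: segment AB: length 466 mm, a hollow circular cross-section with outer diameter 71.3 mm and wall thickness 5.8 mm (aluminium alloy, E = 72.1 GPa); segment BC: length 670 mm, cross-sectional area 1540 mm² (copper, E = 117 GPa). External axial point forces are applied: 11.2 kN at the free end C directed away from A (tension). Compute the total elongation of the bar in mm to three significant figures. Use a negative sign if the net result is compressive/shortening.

Internal axial forces (sectioning from the free end, tension +): N_BC = 11.2 kN, N_AB = 11.2 kN.
A_AB = 1193 mm².
δ_AB = 11200·466/(1193·72100) = 0.06065 mm
δ_BC = 11200·670/(1540·117000) = 0.04165 mm
δ = Σδ_i = 0.1023 mm.

0.102 mm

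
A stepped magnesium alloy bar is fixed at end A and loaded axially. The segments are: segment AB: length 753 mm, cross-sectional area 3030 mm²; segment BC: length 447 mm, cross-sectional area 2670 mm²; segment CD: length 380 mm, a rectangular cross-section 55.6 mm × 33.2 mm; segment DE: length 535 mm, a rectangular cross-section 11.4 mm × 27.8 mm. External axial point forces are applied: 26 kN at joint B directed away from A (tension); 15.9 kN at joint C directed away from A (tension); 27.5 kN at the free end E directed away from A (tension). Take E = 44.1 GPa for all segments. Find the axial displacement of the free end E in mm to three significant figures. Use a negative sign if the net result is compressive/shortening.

Internal axial forces (sectioning from the free end, tension +): N_DE = 27.5 kN, N_CD = 27.5 kN, N_BC = 43.4 kN, N_AB = 69.4 kN.
A_CD = 1846 mm².
A_DE = 316.9 mm².
δ_AB = 69400·753/(3030·44100) = 0.3911 mm
δ_BC = 43400·447/(2670·44100) = 0.1648 mm
δ_CD = 27500·380/(1846·44100) = 0.1284 mm
δ_DE = 27500·535/(316.9·44100) = 1.053 mm
δ = Σδ_i = 1.737 mm.

1.74 mm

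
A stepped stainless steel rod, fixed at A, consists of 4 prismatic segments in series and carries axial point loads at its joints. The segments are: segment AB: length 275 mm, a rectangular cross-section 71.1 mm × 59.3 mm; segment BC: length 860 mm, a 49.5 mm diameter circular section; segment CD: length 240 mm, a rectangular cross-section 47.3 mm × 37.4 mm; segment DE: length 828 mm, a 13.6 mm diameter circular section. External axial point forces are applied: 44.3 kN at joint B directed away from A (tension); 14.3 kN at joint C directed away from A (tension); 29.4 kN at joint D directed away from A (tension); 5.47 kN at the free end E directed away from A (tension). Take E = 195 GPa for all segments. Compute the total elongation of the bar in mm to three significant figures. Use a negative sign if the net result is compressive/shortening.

0.328 mm

Internal axial forces (sectioning from the free end, tension +): N_DE = 5.47 kN, N_CD = 34.87 kN, N_BC = 49.17 kN, N_AB = 93.47 kN.
A_AB = 4216 mm².
A_BC = 1924 mm².
A_CD = 1769 mm².
A_DE = 145.3 mm².
δ_AB = 93470·275/(4216·195000) = 0.03126 mm
δ_BC = 49170·860/(1924·195000) = 0.1127 mm
δ_CD = 34870·240/(1769·195000) = 0.02426 mm
δ_DE = 5470·828/(145.3·195000) = 0.1599 mm
δ = Σδ_i = 0.3281 mm.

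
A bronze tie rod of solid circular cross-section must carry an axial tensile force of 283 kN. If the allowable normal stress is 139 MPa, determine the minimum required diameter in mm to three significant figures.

Required area A ≥ P/σ_allow = 283000/139 = 2036 mm².
For a solid circular section, d ≥ √(4A/π) = 50.91 mm.

50.9 mm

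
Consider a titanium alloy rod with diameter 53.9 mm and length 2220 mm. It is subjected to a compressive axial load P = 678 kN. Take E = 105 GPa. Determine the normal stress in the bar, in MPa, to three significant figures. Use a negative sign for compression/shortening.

-297 MPa

A = 2282 mm².
σ = N/A = -678000/2282 = -297.1 MPa.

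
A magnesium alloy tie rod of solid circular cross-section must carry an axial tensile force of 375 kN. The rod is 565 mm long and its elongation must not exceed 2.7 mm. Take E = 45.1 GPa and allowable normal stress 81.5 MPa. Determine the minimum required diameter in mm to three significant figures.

Required area A ≥ P/σ_allow = 375000/81.5 = 4601 mm².
For a solid circular section, d ≥ √(4A/π) = 76.54 mm.
Elongation limit: A ≥ PL/(Eδ_allow) = 375000·565/(45100·2.7) = 1740 mm² ⇒ d ≥ 47.07 mm.
The stress limit governs.

76.5 mm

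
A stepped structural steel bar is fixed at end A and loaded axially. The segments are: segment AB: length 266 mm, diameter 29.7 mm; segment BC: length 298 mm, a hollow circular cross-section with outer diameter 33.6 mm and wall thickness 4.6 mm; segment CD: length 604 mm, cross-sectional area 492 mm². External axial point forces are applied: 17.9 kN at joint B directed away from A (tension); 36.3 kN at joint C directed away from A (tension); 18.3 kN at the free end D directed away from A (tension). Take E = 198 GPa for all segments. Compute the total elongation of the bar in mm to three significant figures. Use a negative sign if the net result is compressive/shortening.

0.450 mm

Internal axial forces (sectioning from the free end, tension +): N_CD = 18.3 kN, N_BC = 54.6 kN, N_AB = 72.5 kN.
A_AB = 692.8 mm².
A_BC = 419.1 mm².
δ_AB = 72500·266/(692.8·198000) = 0.1406 mm
δ_BC = 54600·298/(419.1·198000) = 0.1961 mm
δ_CD = 18300·604/(492·198000) = 0.1135 mm
δ = Σδ_i = 0.4501 mm.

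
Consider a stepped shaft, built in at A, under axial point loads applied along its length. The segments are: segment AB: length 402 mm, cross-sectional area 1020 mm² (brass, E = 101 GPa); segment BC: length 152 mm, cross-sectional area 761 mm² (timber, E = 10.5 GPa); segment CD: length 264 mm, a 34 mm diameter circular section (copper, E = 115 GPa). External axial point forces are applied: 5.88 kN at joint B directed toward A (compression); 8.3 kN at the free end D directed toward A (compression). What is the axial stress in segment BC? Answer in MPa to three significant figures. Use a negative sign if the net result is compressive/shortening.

-10.9 MPa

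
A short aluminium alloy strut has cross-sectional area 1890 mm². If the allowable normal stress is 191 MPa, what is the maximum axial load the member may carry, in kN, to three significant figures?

P_max = σ_allow · A = 191 · 1890 = 361000 N = 361 kN.

361 kN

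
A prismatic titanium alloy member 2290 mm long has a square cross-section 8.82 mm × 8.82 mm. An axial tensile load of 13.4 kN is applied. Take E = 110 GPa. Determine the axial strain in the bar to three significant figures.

0.00157

A = 77.79 mm².
σ = N/A = 172.3 MPa; ε = σ/E = 172.3/110000 = 1.566e-03.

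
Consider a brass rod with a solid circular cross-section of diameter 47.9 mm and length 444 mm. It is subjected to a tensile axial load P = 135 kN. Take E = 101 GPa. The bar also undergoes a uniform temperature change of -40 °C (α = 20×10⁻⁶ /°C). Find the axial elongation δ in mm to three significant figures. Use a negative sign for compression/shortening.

A = 1802 mm².
δ_mech = NL/(AE) = 135000·444/(1802·101000) = 0.3293 mm.
δ_thermal = αLΔT = 20e-6·444·-40 = -0.3552 mm.
δ = δ_mech + δ_thermal = -0.02587 mm.

-0.0259 mm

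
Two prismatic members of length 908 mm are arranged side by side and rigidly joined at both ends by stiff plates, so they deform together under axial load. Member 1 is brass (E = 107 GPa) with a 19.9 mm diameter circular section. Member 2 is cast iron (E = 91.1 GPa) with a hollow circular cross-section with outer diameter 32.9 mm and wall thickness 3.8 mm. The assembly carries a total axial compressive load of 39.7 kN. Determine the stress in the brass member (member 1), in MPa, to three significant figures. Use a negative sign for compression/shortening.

A_1 = 311 mm².
A_2 = 347.4 mm².
Equal strain + equilibrium ⇒ each member carries load in proportion to AE: A₁E₁ = 33280000 N, A₂E₂ = 31650000 N, ΣAE = 64930000 N.
σ₁ = P·E₁/ΣAE = -39700·107000/64930000 = -65.43 MPa.

-65.4 MPa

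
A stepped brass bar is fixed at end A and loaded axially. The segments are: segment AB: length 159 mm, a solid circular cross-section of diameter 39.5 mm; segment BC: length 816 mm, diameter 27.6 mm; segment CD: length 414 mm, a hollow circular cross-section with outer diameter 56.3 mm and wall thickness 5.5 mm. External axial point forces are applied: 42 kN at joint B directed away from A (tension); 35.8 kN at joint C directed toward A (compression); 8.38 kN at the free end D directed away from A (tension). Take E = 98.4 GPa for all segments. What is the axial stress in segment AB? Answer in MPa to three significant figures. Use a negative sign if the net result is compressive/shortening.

11.9 MPa

Internal axial forces (sectioning from the free end, tension +): N_CD = 8.38 kN, N_BC = -27.42 kN, N_AB = 14.58 kN.
A_AB = 1225 mm².
σ_AB = N_AB/A_AB = 14580/1225 = 11.9 MPa.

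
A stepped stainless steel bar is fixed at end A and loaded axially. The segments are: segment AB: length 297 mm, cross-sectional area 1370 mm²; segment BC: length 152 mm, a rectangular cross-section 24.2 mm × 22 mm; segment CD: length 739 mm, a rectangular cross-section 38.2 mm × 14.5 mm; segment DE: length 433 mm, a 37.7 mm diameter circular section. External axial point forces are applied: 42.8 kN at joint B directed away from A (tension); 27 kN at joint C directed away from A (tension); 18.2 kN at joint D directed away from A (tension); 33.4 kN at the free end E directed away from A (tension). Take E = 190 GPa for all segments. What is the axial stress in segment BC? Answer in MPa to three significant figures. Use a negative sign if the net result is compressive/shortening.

148 MPa

Internal axial forces (sectioning from the free end, tension +): N_DE = 33.4 kN, N_CD = 51.6 kN, N_BC = 78.6 kN, N_AB = 121.4 kN.
A_BC = 532.4 mm².
σ_BC = N_BC/A_BC = 78600/532.4 = 147.6 MPa.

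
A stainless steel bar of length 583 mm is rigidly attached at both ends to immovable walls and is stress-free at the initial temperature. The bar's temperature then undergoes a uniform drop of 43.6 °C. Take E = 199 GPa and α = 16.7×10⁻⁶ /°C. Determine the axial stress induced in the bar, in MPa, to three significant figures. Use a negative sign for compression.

145 MPa

Free thermal expansion αLΔT = 16.7e-6 · 583 · -43.6 = -0.4245 mm.
The walls impose strain ε = −(-0.4245)/583 = 7.2812e-04; σ = Eε = 199000 · 7.2812e-04 = 144.9 MPa.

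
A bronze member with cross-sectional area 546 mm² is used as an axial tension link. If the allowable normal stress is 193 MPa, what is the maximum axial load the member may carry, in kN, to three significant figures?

P_max = σ_allow · A = 193 · 546 = 105400 N = 105.4 kN.

105 kN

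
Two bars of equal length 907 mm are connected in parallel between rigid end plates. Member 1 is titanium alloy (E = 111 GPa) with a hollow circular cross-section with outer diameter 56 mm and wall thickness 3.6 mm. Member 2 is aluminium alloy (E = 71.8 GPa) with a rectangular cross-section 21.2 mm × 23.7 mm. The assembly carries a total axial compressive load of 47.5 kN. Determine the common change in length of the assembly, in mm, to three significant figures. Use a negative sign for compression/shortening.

-0.423 mm

A_1 = 592.6 mm².
A_2 = 502.4 mm².
Equal strain + equilibrium ⇒ each member carries load in proportion to AE: A₁E₁ = 65780000 N, A₂E₂ = 36080000 N, ΣAE = 101900000 N.
δ = PL/ΣAE = -47500·907/101900000 = -0.423 mm.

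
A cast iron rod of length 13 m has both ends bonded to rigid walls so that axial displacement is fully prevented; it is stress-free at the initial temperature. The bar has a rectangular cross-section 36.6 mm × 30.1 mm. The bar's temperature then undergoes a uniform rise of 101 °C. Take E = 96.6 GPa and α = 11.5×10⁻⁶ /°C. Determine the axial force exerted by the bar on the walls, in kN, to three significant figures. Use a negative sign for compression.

-124 kN

Free thermal expansion αLΔT = 11.5e-6 · 13000 · 101 = 15.1 mm.
The walls impose strain ε = −(15.1)/13000 = -1.1615e-03; σ = Eε = 96600 · -1.1615e-03 = -112.2 MPa.
Wall reaction R = σ·A = -112.2·1102 = -123600 N = -123.6 kN.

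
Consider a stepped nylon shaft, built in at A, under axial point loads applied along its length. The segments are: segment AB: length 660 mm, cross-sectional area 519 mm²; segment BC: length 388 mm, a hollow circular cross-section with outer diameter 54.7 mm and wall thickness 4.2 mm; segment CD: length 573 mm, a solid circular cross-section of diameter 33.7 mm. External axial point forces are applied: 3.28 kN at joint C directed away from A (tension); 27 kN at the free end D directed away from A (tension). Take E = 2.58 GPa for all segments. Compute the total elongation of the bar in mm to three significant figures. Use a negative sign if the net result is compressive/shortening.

Internal axial forces (sectioning from the free end, tension +): N_CD = 27 kN, N_BC = 30.28 kN, N_AB = 30.28 kN.
A_BC = 666.3 mm².
A_CD = 892 mm².
δ_AB = 30280·660/(519·2580) = 14.92 mm
δ_BC = 30280·388/(666.3·2580) = 6.834 mm
δ_CD = 27000·573/(892·2580) = 6.723 mm
δ = Σδ_i = 28.48 mm.

28.5 mm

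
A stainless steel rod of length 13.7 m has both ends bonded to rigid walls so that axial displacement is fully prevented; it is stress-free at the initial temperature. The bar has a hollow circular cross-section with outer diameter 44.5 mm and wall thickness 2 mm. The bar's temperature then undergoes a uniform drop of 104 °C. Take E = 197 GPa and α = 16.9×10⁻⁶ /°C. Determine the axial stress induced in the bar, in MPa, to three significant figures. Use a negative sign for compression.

Free thermal expansion αLΔT = 16.9e-6 · 13700 · -104 = -24.08 mm.
The walls impose strain ε = −(-24.08)/13700 = 1.7576e-03; σ = Eε = 197000 · 1.7576e-03 = 346.2 MPa.

346 MPa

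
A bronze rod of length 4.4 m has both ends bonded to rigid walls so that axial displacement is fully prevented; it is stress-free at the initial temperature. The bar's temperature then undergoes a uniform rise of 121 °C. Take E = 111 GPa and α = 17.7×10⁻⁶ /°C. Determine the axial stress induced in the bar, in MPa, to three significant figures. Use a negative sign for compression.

Free thermal expansion αLΔT = 17.7e-6 · 4400 · 121 = 9.423 mm.
The walls impose strain ε = −(9.423)/4400 = -2.1417e-03; σ = Eε = 111000 · -2.1417e-03 = -237.7 MPa.

-238 MPa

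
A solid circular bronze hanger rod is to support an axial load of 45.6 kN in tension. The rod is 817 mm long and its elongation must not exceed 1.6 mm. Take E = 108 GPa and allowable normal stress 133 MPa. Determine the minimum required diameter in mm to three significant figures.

20.9 mm

Required area A ≥ P/σ_allow = 45600/133 = 342.9 mm².
For a solid circular section, d ≥ √(4A/π) = 20.89 mm.
Elongation limit: A ≥ PL/(Eδ_allow) = 45600·817/(108000·1.6) = 215.6 mm² ⇒ d ≥ 16.57 mm.
The stress limit governs.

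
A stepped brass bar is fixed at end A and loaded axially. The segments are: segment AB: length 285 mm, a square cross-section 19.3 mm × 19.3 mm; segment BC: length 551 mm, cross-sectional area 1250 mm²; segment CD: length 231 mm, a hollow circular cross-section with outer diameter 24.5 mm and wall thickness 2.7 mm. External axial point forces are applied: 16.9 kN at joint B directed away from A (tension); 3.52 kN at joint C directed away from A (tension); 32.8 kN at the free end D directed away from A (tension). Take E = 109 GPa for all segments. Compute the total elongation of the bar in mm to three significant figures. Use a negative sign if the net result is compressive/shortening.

0.896 mm

Internal axial forces (sectioning from the free end, tension +): N_CD = 32.8 kN, N_BC = 36.32 kN, N_AB = 53.22 kN.
A_AB = 372.5 mm².
A_CD = 184.9 mm².
δ_AB = 53220·285/(372.5·109000) = 0.3736 mm
δ_BC = 36320·551/(1250·109000) = 0.1469 mm
δ_CD = 32800·231/(184.9·109000) = 0.3759 mm
δ = Σδ_i = 0.8964 mm.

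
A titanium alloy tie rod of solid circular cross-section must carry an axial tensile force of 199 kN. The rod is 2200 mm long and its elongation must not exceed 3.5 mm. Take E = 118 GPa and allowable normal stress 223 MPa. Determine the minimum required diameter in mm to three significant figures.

36.7 mm

Required area A ≥ P/σ_allow = 199000/223 = 892.4 mm².
For a solid circular section, d ≥ √(4A/π) = 33.71 mm.
Elongation limit: A ≥ PL/(Eδ_allow) = 199000·2200/(118000·3.5) = 1060 mm² ⇒ d ≥ 36.74 mm.
The elongation limit governs.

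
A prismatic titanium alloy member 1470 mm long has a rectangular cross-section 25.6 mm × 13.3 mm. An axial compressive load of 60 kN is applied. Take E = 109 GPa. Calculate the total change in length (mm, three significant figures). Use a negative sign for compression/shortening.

A = 340.5 mm².
δ_mech = NL/(AE) = -60000·1470/(340.5·109000) = -2.377 mm.

-2.38 mm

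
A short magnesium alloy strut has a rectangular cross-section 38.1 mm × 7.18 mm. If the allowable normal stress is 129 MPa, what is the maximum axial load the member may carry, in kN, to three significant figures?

A = 273.6 mm².
P_max = σ_allow · A = 129 · 273.6 = 35290 N = 35.29 kN.

35.3 kN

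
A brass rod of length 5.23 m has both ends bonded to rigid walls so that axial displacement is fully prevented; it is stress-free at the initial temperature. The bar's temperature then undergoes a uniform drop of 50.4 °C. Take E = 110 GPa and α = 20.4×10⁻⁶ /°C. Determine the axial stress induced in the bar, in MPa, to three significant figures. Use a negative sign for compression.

Free thermal expansion αLΔT = 20.4e-6 · 5230 · -50.4 = -5.377 mm.
The walls impose strain ε = −(-5.377)/5230 = 1.0282e-03; σ = Eε = 110000 · 1.0282e-03 = 113.1 MPa.

113 MPa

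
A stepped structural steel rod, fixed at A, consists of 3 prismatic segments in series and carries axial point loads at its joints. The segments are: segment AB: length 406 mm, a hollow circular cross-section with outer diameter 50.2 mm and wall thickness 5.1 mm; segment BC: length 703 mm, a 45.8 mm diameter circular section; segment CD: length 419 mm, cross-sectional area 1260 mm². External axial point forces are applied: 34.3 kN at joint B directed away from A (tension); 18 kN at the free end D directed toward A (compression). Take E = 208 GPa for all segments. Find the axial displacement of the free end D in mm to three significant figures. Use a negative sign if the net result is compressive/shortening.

Internal axial forces (sectioning from the free end, tension +): N_CD = -18 kN, N_BC = -18 kN, N_AB = 16.3 kN.
A_AB = 722.6 mm².
A_BC = 1647 mm².
δ_AB = 16300·406/(722.6·208000) = 0.04403 mm
δ_BC = -18000·703/(1647·208000) = -0.03693 mm
δ_CD = -18000·419/(1260·208000) = -0.02878 mm
δ = Σδ_i = -0.02167 mm.

-0.0217 mm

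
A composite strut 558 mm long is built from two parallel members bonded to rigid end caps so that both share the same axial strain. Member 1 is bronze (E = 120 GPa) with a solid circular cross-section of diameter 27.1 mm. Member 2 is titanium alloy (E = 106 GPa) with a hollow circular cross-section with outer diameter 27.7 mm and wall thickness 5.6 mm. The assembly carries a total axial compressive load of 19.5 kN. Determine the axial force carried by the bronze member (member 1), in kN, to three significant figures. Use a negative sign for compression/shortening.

-12.2 kN

A_1 = 576.8 mm².
A_2 = 388.8 mm².
Equal strain + equilibrium ⇒ each member carries load in proportion to AE: A₁E₁ = 69220000 N, A₂E₂ = 41210000 N, ΣAE = 110400000 N.
F₁ = P·A₁E₁/ΣAE = -19500·69220000/110400000 = -12220 N.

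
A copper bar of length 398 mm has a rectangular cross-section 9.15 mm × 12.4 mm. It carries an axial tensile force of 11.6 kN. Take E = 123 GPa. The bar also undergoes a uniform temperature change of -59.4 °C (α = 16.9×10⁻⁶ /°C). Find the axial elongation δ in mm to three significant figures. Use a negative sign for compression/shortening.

A = 113.5 mm².
δ_mech = NL/(AE) = 11600·398/(113.5·123000) = 0.3308 mm.
δ_thermal = αLΔT = 16.9e-6·398·-59.4 = -0.3995 mm.
δ = δ_mech + δ_thermal = -0.06872 mm.

-0.0687 mm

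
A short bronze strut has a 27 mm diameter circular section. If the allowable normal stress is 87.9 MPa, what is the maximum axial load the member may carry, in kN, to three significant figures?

50.3 kN

A = 572.6 mm².
P_max = σ_allow · A = 87.9 · 572.6 = 50330 N = 50.33 kN.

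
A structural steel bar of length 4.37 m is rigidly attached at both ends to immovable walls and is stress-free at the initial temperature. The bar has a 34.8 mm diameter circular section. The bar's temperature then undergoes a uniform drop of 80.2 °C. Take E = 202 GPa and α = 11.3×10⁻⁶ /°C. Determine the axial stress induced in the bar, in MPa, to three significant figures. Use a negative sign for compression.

183 MPa

Free thermal expansion αLΔT = 11.3e-6 · 4370 · -80.2 = -3.96 mm.
The walls impose strain ε = −(-3.96)/4370 = 9.0626e-04; σ = Eε = 202000 · 9.0626e-04 = 183.1 MPa.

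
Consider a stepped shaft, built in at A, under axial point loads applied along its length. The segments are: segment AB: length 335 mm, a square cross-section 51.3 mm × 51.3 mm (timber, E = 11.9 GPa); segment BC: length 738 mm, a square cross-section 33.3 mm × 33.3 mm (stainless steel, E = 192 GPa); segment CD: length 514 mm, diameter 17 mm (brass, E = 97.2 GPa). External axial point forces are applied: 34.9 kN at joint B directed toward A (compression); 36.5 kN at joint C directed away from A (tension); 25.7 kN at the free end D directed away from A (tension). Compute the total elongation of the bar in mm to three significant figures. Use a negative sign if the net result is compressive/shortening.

Internal axial forces (sectioning from the free end, tension +): N_CD = 25.7 kN, N_BC = 62.2 kN, N_AB = 27.3 kN.
A_AB = 2632 mm².
A_BC = 1109 mm².
A_CD = 227 mm².
δ_AB = 27300·335/(2632·11900) = 0.292 mm
δ_BC = 62200·738/(1109·192000) = 0.2156 mm
δ_CD = 25700·514/(227·97200) = 0.5987 mm
δ = Σδ_i = 1.106 mm.

1.11 mm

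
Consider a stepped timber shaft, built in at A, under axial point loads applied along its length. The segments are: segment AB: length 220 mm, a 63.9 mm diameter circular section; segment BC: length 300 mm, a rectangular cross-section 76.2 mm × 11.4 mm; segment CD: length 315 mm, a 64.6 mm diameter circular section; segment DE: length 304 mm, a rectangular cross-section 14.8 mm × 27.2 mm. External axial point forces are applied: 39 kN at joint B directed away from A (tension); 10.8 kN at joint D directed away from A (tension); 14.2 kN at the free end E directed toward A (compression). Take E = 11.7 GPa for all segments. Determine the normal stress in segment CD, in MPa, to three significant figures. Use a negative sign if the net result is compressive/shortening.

-1.04 MPa

Internal axial forces (sectioning from the free end, tension +): N_DE = -14.2 kN, N_CD = -3.4 kN, N_BC = -3.4 kN, N_AB = 35.6 kN.
A_CD = 3278 mm².
σ_CD = N_CD/A_CD = -3400/3278 = -1.037 MPa.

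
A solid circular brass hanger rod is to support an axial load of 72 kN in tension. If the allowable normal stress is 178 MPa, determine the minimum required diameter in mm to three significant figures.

Required area A ≥ P/σ_allow = 72000/178 = 404.5 mm².
For a solid circular section, d ≥ √(4A/π) = 22.69 mm.

22.7 mm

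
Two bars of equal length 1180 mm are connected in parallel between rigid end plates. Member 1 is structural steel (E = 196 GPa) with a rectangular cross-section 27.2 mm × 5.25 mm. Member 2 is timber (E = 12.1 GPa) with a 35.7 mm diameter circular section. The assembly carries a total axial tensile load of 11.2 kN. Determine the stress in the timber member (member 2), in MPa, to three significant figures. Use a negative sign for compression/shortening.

A_1 = 142.8 mm².
A_2 = 1001 mm².
Equal strain + equilibrium ⇒ each member carries load in proportion to AE: A₁E₁ = 27990000 N, A₂E₂ = 12110000 N, ΣAE = 40100000 N.
σ₂ = P·E₂/ΣAE = 11200·12100/40100000 = 3.379 MPa.

3.38 MPa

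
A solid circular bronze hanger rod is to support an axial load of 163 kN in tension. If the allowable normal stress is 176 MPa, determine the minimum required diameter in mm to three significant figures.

34.3 mm

Required area A ≥ P/σ_allow = 163000/176 = 926.1 mm².
For a solid circular section, d ≥ √(4A/π) = 34.34 mm.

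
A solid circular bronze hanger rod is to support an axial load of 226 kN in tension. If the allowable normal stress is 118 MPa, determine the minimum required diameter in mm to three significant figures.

49.4 mm

Required area A ≥ P/σ_allow = 226000/118 = 1915 mm².
For a solid circular section, d ≥ √(4A/π) = 49.38 mm.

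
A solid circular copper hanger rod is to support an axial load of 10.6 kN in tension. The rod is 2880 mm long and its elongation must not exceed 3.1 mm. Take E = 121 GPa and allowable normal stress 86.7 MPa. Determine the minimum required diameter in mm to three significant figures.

12.5 mm

Required area A ≥ P/σ_allow = 10600/86.7 = 122.3 mm².
For a solid circular section, d ≥ √(4A/π) = 12.48 mm.
Elongation limit: A ≥ PL/(Eδ_allow) = 10600·2880/(121000·3.1) = 81.39 mm² ⇒ d ≥ 10.18 mm.
The stress limit governs.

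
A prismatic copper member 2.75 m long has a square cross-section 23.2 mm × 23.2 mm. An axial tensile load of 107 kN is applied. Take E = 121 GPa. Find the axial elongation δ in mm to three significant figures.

A = 538.2 mm².
δ_mech = NL/(AE) = 107000·2750/(538.2·121000) = 4.518 mm.

4.52 mm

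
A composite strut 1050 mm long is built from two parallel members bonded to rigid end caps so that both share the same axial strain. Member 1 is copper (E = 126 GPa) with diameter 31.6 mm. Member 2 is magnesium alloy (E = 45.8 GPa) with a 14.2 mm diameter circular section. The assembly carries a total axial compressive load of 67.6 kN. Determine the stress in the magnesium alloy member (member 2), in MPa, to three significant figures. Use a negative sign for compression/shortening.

-29.2 MPa

A_1 = 784.3 mm².
A_2 = 158.4 mm².
Equal strain + equilibrium ⇒ each member carries load in proportion to AE: A₁E₁ = 98820000 N, A₂E₂ = 7253000 N, ΣAE = 106100000 N.
σ₂ = P·E₂/ΣAE = -67600·45800/106100000 = -29.19 MPa.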